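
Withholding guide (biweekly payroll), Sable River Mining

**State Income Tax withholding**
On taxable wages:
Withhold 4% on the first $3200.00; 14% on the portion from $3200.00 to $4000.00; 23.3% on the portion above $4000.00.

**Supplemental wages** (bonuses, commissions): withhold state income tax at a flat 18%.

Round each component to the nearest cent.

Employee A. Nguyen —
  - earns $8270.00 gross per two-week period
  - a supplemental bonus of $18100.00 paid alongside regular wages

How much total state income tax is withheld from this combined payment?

$4492.91

State Income Tax: taxable = $8270.00
  $240.00 + 23.3% × ($8270.00 − $4000.00) = $240.00 + 23.3% × $4270.00 = $1234.91
Supplemental (18% flat on bonus): 18% × $18100.00 = $3258.00
Total state income tax: $1234.91 + $3258.00 = $4492.91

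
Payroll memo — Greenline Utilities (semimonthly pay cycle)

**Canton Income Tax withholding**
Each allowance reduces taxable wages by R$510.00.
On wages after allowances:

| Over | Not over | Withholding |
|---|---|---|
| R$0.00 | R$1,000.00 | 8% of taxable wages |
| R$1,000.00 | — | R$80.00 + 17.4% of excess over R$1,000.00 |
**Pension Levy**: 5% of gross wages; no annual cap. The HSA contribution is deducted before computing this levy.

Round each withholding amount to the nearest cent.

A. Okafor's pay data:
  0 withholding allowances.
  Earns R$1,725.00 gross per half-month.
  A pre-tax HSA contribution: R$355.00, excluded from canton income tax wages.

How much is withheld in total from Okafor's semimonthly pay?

R$212.88

Canton Income Tax: taxable = R$1,725.00 − R$355.00 = R$1,370.00
  R$80.00 + 17.4% × (R$1,370.00 − R$1,000.00) = R$80.00 + 17.4% × R$370.00 = R$144.38
Pension Levy: 5% × R$1,370.00 = R$68.50
Total: R$144.38 + R$68.50 = R$212.88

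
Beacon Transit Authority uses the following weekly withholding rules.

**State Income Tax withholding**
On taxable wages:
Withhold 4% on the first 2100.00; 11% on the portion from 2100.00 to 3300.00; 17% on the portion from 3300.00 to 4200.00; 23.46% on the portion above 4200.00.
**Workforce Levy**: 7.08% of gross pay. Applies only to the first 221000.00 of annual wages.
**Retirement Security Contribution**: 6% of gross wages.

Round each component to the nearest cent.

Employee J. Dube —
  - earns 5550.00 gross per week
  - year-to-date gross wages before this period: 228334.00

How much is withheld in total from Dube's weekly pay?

State Income Tax: taxable = 5550.00
  369.00 + 23.46% × (5550.00 − 4200.00) = 369.00 + 23.46% × 1350.00 = 685.71
Workforce Levy: YTD 228334.00 ≥ cap 221000.00 → 0.00
Retirement Security Contribution: 6% × 5550.00 = 333.00
Total: 685.71 + 0.00 + 333.00 = 1018.71

1018.71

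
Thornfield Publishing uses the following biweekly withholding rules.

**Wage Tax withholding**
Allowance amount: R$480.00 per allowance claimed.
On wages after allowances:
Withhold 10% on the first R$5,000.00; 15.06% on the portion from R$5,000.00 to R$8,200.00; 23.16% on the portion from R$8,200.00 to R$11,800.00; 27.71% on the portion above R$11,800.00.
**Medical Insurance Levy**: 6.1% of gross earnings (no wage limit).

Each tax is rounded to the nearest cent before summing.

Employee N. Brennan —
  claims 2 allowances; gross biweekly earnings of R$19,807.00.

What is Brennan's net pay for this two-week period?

Wage Tax: taxable = R$19,807.00 − 2×R$480.00 = R$18,847.00
  R$1,815.68 + 27.71% × (R$18,847.00 − R$11,800.00) = R$1,815.68 + 27.71% × R$7,047.00 = R$3,768.40
Medical Insurance Levy: 6.1% × R$19,807.00 = R$1,208.23
Total withheld: R$3,768.40 + R$1,208.23 = R$4,976.63
Net pay: R$19,807.00 − R$4,976.63 = R$14,830.37

R$14,830.37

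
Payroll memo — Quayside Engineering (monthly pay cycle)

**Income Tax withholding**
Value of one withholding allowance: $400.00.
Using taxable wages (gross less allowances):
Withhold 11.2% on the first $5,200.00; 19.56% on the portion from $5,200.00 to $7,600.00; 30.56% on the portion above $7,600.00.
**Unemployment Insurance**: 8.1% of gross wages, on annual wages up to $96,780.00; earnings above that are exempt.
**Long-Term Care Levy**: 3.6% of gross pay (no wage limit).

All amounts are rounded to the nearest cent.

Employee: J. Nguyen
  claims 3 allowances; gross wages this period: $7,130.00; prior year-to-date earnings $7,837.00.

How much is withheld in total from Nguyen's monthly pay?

$1,559.40

Income Tax: taxable = $7,130.00 − 3×$400.00 = $5,930.00
  $582.40 + 19.56% × ($5,930.00 − $5,200.00) = $582.40 + 19.56% × $730.00 = $725.19
Unemployment Insurance: 8.1% × $7,130.00 = $577.53
Long-Term Care Levy: 3.6% × $7,130.00 = $256.68
Total: $725.19 + $577.53 + $256.68 = $1,559.40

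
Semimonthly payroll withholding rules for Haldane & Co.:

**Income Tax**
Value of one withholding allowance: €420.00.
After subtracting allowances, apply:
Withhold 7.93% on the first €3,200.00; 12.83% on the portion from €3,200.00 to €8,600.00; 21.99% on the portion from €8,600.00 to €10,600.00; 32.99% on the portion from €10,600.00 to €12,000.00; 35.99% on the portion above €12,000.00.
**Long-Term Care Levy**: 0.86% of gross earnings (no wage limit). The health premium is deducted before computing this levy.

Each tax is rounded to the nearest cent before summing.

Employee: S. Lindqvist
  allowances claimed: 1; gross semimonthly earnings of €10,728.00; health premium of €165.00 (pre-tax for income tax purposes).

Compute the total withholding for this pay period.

Income Tax: taxable = €10,728.00 − €165.00 − 1×€420.00 = €10,143.00
  €946.58 + 21.99% × (€10,143.00 − €8,600.00) = €946.58 + 21.99% × €1,543.00 = €1,285.89
Long-Term Care Levy: 0.86% × €10,563.00 = €90.84
Total: €1,285.89 + €90.84 = €1,376.73

€1,376.73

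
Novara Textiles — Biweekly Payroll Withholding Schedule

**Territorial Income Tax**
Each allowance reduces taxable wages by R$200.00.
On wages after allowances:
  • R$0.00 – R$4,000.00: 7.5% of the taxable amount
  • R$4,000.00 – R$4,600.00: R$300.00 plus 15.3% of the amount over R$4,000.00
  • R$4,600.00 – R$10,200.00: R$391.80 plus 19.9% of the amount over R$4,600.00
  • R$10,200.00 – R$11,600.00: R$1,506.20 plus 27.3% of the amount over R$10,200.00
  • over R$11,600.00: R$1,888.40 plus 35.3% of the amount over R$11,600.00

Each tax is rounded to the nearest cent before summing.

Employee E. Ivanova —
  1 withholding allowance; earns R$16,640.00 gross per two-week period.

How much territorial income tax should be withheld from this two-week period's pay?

Territorial Income Tax: taxable = R$16,640.00 − 1×R$200.00 = R$16,440.00
  R$1,888.40 + 35.3% × (R$16,440.00 − R$11,600.00) = R$1,888.40 + 35.3% × R$4,840.00 = R$3,596.92

R$3,596.92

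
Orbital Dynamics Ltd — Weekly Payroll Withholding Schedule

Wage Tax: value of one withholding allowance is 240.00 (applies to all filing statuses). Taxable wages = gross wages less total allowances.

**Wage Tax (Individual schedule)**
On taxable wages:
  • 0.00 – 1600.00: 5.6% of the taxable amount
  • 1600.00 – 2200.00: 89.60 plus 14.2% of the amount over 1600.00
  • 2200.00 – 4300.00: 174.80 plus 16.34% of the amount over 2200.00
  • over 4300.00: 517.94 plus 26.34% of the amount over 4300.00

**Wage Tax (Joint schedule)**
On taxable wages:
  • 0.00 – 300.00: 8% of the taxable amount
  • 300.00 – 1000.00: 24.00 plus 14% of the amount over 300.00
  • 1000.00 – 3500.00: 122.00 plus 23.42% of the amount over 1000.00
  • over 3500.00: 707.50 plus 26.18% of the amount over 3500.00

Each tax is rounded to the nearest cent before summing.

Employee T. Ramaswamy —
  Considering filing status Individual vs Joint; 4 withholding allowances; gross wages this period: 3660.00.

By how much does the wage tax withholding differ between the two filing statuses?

263.64

Wage Tax (Individual): taxable = 3660.00 − 4×240.00 = 2700.00
  174.80 + 16.34% × (2700.00 − 2200.00) = 174.80 + 16.34% × 500.00 = 256.50
Wage Tax (Joint): taxable = 3660.00 − 4×240.00 = 2700.00
  122.00 + 23.42% × (2700.00 − 1000.00) = 122.00 + 23.42% × 1700.00 = 520.14
Difference: |256.50 − 520.14| = 263.64 (higher under Joint)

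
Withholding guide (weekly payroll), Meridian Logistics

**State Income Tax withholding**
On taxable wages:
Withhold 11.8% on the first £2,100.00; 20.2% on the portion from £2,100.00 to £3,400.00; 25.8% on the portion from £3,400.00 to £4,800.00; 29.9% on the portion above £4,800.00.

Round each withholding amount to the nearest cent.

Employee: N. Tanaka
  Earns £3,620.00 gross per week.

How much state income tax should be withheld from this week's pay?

£567.16

State Income Tax: taxable = £3,620.00
  £510.40 + 25.8% × (£3,620.00 − £3,400.00) = £510.40 + 25.8% × £220.00 = £567.16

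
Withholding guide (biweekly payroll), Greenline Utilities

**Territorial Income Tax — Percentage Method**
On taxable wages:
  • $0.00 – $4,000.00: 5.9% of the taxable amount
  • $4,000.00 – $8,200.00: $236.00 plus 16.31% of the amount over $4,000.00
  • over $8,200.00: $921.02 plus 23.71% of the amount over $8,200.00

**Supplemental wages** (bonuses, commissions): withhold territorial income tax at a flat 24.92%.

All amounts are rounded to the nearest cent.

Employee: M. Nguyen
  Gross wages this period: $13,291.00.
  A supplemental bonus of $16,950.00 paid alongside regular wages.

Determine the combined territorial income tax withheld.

Territorial Income Tax: taxable = $13,291.00
  $921.02 + 23.71% × ($13,291.00 − $8,200.00) = $921.02 + 23.71% × $5,091.00 = $2,128.10
Supplemental (24.92% flat on bonus): 24.92% × $16,950.00 = $4,223.94
Total territorial income tax: $2,128.10 + $4,223.94 = $6,352.04

$6,352.04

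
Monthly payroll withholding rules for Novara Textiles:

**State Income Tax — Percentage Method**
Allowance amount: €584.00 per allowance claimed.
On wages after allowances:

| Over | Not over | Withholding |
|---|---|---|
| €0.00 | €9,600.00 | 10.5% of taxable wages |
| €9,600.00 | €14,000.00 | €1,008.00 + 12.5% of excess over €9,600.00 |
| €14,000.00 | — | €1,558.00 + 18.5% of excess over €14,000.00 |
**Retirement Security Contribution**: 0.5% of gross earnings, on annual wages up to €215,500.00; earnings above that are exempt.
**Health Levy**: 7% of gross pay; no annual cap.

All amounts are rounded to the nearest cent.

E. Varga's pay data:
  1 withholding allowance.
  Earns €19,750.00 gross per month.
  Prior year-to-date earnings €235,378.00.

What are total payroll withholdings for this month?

€3,896.21

State Income Tax: taxable = €19,750.00 − 1×€584.00 = €19,166.00
  €1,558.00 + 18.5% × (€19,166.00 − €14,000.00) = €1,558.00 + 18.5% × €5,166.00 = €2,513.71
Retirement Security Contribution: YTD €235,378.00 ≥ cap €215,500.00 → €0.00
Health Levy: 7% × €19,750.00 = €1,382.50
Total: €2,513.71 + €0.00 + €1,382.50 = €3,896.21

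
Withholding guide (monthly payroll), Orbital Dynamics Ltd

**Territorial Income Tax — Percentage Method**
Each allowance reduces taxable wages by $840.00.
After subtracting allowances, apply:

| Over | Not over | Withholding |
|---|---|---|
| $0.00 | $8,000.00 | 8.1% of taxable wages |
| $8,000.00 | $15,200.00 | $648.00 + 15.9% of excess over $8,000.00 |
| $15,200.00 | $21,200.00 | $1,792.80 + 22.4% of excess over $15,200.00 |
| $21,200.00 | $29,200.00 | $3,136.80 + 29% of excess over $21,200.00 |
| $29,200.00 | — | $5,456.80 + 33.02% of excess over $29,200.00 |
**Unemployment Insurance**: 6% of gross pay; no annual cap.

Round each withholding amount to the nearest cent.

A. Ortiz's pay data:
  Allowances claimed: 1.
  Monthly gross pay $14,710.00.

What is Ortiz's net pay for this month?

$12,246.07

Territorial Income Tax: taxable = $14,710.00 − 1×$840.00 = $13,870.00
  $648.00 + 15.9% × ($13,870.00 − $8,000.00) = $648.00 + 15.9% × $5,870.00 = $1,581.33
Unemployment Insurance: 6% × $14,710.00 = $882.60
Total withheld: $1,581.33 + $882.60 = $2,463.93
Net pay: $14,710.00 − $2,463.93 = $12,246.07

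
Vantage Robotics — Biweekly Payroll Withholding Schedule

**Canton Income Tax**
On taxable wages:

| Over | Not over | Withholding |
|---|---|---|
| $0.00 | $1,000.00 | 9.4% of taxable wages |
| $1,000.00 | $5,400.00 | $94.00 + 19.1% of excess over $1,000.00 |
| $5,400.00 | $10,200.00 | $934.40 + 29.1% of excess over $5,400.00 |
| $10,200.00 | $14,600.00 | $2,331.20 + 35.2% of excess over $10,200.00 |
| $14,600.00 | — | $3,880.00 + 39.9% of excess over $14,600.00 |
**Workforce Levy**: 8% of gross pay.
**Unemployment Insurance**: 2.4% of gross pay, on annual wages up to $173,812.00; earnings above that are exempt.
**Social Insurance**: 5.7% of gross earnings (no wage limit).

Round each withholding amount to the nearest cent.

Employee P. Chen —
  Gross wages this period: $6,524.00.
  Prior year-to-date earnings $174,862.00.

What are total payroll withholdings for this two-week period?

Canton Income Tax: taxable = $6,524.00
  $934.40 + 29.1% × ($6,524.00 − $5,400.00) = $934.40 + 29.1% × $1,124.00 = $1,261.48
Workforce Levy: 8% × $6,524.00 = $521.92
Unemployment Insurance: YTD $174,862.00 ≥ cap $173,812.00 → $0.00
Social Insurance: 5.7% × $6,524.00 = $371.87
Total: $1,261.48 + $521.92 + $0.00 + $371.87 = $2,155.27

$2,155.27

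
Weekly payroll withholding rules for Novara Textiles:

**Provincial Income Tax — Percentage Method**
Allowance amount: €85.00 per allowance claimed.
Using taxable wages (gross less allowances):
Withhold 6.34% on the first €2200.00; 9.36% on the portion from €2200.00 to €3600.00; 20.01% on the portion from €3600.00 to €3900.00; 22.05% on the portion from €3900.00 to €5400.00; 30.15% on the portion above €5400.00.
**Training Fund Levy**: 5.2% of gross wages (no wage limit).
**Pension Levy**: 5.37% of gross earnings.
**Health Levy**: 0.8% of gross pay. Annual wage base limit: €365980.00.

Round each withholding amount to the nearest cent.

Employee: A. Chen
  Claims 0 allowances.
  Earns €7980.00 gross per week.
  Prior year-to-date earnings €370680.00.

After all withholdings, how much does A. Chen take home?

€5697.34

Provincial Income Tax: taxable = €7980.00
  €661.30 + 30.15% × (€7980.00 − €5400.00) = €661.30 + 30.15% × €2580.00 = €1439.17
Training Fund Levy: 5.2% × €7980.00 = €414.96
Pension Levy: 5.37% × €7980.00 = €428.53
Health Levy: YTD €370680.00 ≥ cap €365980.00 → €0.00
Total withheld: €1439.17 + €414.96 + €428.53 + €0.00 = €2282.66
Net pay: €7980.00 − €2282.66 = €5697.34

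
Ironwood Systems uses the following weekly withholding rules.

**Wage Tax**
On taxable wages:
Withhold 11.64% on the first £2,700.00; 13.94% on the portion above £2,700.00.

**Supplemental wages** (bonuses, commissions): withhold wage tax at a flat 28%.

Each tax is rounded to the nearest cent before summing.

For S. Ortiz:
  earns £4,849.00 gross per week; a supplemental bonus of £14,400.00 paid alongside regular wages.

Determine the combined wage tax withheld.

Wage Tax: taxable = £4,849.00
  £314.28 + 13.94% × (£4,849.00 − £2,700.00) = £314.28 + 13.94% × £2,149.00 = £613.85
Supplemental (28% flat on bonus): 28% × £14,400.00 = £4,032.00
Total wage tax: £613.85 + £4,032.00 = £4,645.85

£4,645.85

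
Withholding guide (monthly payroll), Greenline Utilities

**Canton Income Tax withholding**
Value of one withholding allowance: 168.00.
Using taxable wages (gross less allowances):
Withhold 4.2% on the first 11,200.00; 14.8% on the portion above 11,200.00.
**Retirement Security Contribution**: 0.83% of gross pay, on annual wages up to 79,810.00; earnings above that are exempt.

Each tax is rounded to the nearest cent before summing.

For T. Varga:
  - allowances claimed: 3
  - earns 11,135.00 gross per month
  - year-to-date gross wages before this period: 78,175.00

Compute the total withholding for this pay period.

Canton Income Tax: taxable = 11,135.00 − 3×168.00 = 10,631.00
  4.2% × 10,631.00 = 446.50
Retirement Security Contribution: cap 79,810.00 − YTD 78,175.00 = 1,635.00 subject; 0.83% × 1,635.00 = 13.57
Total: 446.50 + 13.57 = 460.07

460.07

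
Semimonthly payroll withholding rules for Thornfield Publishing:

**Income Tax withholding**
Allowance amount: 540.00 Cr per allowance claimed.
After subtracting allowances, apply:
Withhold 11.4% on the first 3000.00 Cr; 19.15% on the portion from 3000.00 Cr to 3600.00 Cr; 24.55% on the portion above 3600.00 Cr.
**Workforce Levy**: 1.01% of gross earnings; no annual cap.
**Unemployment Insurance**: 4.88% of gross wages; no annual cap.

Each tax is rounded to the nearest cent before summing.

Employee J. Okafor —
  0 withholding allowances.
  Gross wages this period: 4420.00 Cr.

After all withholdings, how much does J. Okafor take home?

Income Tax: taxable = 4420.00 Cr
  456.90 Cr + 24.55% × (4420.00 Cr − 3600.00 Cr) = 456.90 Cr + 24.55% × 820.00 Cr = 658.21 Cr
Workforce Levy: 1.01% × 4420.00 Cr = 44.64 Cr
Unemployment Insurance: 4.88% × 4420.00 Cr = 215.70 Cr
Total withheld: 658.21 Cr + 44.64 Cr + 215.70 Cr = 918.55 Cr
Net pay: 4420.00 Cr − 918.55 Cr = 3501.45 Cr

3501.45 Cr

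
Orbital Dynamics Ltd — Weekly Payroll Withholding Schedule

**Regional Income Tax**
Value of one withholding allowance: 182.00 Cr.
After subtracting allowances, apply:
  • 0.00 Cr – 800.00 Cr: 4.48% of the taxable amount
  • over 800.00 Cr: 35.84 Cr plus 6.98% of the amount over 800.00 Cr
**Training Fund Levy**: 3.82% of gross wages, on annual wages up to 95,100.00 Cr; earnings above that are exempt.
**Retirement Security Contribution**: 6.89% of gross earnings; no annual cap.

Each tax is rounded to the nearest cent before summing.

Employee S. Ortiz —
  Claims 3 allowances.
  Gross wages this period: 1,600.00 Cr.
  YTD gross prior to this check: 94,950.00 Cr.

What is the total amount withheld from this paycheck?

Regional Income Tax: taxable = 1,600.00 Cr − 3×182.00 Cr = 1,054.00 Cr
  35.84 Cr + 6.98% × (1,054.00 Cr − 800.00 Cr) = 35.84 Cr + 6.98% × 254.00 Cr = 53.57 Cr
Training Fund Levy: cap 95,100.00 Cr − YTD 94,950.00 Cr = 150.00 Cr subject; 3.82% × 150.00 Cr = 5.73 Cr
Retirement Security Contribution: 6.89% × 1,600.00 Cr = 110.24 Cr
Total: 53.57 Cr + 5.73 Cr + 110.24 Cr = 169.54 Cr

169.54 Cr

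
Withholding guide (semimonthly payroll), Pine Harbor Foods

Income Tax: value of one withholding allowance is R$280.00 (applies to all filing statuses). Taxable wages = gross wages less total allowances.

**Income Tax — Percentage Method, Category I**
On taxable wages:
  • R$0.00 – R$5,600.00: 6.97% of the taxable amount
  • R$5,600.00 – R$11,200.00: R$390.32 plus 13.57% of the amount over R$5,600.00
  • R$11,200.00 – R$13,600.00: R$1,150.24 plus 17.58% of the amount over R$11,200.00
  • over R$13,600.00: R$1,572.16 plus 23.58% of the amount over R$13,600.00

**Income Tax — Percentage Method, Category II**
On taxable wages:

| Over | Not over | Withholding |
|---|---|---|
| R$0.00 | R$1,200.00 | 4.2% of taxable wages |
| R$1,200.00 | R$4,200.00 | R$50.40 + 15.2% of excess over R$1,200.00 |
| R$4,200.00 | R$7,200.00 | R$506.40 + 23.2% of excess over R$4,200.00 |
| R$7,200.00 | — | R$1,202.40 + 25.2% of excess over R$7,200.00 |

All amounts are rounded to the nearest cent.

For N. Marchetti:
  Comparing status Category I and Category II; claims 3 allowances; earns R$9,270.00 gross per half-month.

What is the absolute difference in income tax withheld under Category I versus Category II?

Income Tax (Category I): taxable = R$9,270.00 − 3×R$280.00 = R$8,430.00
  R$390.32 + 13.57% × (R$8,430.00 − R$5,600.00) = R$390.32 + 13.57% × R$2,830.00 = R$774.35
Income Tax (Category II): taxable = R$9,270.00 − 3×R$280.00 = R$8,430.00
  R$1,202.40 + 25.2% × (R$8,430.00 − R$7,200.00) = R$1,202.40 + 25.2% × R$1,230.00 = R$1,512.36
Difference: |R$774.35 − R$1,512.36| = R$738.01 (higher under Category II)

R$738.01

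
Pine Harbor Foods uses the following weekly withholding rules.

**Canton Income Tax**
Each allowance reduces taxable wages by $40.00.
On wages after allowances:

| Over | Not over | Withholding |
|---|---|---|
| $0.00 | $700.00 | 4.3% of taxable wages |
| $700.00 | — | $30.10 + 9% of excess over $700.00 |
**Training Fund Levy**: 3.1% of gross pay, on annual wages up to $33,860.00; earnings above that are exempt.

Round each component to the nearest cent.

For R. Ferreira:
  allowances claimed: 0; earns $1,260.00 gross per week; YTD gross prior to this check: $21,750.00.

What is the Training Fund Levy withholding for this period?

$39.06

Training Fund Levy: 3.1% × $1,260.00 = $39.06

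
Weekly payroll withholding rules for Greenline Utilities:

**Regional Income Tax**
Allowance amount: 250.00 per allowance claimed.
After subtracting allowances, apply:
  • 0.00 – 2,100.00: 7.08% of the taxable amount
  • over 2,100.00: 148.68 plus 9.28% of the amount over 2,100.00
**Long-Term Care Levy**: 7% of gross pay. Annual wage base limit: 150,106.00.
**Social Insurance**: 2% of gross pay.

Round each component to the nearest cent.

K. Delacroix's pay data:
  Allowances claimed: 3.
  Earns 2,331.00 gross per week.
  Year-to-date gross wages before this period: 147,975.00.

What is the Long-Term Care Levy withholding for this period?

149.17

Long-Term Care Levy: cap 150,106.00 − YTD 147,975.00 = 2,131.00 subject; 7% × 2,131.00 = 149.17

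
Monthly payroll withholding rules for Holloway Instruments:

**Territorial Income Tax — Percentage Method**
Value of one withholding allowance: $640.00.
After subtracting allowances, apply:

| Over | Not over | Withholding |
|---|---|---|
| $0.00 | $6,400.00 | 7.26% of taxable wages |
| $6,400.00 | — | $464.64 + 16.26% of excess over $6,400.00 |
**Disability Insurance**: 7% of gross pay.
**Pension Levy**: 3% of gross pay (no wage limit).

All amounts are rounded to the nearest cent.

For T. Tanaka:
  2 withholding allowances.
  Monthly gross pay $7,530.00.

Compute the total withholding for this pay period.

$1,206.75

Territorial Income Tax: taxable = $7,530.00 − 2×$640.00 = $6,250.00
  7.26% × $6,250.00 = $453.75
Disability Insurance: 7% × $7,530.00 = $527.10
Pension Levy: 3% × $7,530.00 = $225.90
Total: $453.75 + $527.10 + $225.90 = $1,206.75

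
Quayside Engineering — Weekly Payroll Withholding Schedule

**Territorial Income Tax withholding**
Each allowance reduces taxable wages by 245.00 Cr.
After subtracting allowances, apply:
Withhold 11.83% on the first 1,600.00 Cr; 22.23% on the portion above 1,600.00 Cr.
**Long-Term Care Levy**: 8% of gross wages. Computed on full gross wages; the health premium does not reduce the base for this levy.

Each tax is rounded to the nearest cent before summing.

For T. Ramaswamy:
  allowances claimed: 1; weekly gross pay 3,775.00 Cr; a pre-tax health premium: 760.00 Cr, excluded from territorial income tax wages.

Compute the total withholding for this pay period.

751.37 Cr

Territorial Income Tax: taxable = 3,775.00 Cr − 760.00 Cr − 1×245.00 Cr = 2,770.00 Cr
  189.28 Cr + 22.23% × (2,770.00 Cr − 1,600.00 Cr) = 189.28 Cr + 22.23% × 1,170.00 Cr = 449.37 Cr
Long-Term Care Levy: 8% × 3,775.00 Cr = 302.00 Cr
Total: 449.37 Cr + 302.00 Cr = 751.37 Cr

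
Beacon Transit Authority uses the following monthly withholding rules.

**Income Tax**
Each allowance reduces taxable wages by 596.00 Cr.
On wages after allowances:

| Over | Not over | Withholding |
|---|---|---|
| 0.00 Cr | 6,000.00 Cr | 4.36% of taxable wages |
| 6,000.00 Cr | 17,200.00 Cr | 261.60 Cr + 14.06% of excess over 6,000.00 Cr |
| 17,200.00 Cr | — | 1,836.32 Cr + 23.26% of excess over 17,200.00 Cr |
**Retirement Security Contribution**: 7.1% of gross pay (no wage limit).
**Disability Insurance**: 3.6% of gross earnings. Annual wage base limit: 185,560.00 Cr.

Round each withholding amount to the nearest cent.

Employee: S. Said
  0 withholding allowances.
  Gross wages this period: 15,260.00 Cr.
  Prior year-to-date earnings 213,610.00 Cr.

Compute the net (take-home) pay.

12,612.98 Cr

Income Tax: taxable = 15,260.00 Cr
  261.60 Cr + 14.06% × (15,260.00 Cr − 6,000.00 Cr) = 261.60 Cr + 14.06% × 9,260.00 Cr = 1,563.56 Cr
Retirement Security Contribution: 7.1% × 15,260.00 Cr = 1,083.46 Cr
Disability Insurance: YTD 213,610.00 Cr ≥ cap 185,560.00 Cr → 0.00 Cr
Total withheld: 1,563.56 Cr + 1,083.46 Cr + 0.00 Cr = 2,647.02 Cr
Net pay: 15,260.00 Cr − 2,647.02 Cr = 12,612.98 Cr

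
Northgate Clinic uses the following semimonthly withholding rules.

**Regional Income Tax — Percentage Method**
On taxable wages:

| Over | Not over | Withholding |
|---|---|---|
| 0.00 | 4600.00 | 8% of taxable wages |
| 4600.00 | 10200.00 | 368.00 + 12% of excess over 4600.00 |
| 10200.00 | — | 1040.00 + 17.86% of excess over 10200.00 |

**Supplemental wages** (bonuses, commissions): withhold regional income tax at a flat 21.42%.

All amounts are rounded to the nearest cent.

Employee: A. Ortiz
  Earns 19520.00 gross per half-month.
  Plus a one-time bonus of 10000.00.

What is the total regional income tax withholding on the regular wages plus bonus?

4846.55

Regional Income Tax: taxable = 19520.00
  1040.00 + 17.86% × (19520.00 − 10200.00) = 1040.00 + 17.86% × 9320.00 = 2704.55
Supplemental (21.42% flat on bonus): 21.42% × 10000.00 = 2142.00
Total regional income tax: 2704.55 + 2142.00 = 4846.55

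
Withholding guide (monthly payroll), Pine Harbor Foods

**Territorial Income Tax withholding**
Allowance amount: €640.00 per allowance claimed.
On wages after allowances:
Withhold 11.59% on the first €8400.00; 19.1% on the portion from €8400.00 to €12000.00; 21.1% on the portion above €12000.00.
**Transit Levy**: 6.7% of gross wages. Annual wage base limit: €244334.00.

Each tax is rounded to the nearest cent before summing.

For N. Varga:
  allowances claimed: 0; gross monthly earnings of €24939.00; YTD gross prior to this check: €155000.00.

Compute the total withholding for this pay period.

€6062.20

Territorial Income Tax: taxable = €24939.00
  €1661.16 + 21.1% × (€24939.00 − €12000.00) = €1661.16 + 21.1% × €12939.00 = €4391.29
Transit Levy: 6.7% × €24939.00 = €1670.91
Total: €4391.29 + €1670.91 = €6062.20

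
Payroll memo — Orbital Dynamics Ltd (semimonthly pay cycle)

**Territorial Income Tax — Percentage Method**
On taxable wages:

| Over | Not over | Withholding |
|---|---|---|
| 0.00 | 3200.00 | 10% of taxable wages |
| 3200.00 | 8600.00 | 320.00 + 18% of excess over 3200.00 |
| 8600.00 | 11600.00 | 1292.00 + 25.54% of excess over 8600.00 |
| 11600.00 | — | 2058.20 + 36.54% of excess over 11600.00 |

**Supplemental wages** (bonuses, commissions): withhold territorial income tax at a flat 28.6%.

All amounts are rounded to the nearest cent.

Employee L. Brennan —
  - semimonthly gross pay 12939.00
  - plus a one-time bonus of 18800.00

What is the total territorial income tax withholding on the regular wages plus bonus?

Territorial Income Tax: taxable = 12939.00
  2058.20 + 36.54% × (12939.00 − 11600.00) = 2058.20 + 36.54% × 1339.00 = 2547.47
Supplemental (28.6% flat on bonus): 28.6% × 18800.00 = 5376.80
Total territorial income tax: 2547.47 + 5376.80 = 7924.27

7924.27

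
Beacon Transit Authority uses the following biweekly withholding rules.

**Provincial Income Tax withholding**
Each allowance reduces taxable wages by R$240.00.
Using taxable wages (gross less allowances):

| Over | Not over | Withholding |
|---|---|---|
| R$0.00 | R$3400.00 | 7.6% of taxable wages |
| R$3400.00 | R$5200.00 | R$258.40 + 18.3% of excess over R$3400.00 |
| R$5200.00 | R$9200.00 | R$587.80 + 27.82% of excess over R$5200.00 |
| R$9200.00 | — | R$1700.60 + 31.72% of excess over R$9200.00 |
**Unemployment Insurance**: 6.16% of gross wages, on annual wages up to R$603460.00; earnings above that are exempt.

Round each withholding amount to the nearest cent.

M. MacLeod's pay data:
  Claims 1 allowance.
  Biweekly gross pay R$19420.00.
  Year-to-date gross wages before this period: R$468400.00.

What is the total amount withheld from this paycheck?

R$6062.53

Provincial Income Tax: taxable = R$19420.00 − 1×R$240.00 = R$19180.00
  R$1700.60 + 31.72% × (R$19180.00 − R$9200.00) = R$1700.60 + 31.72% × R$9980.00 = R$4866.26
Unemployment Insurance: 6.16% × R$19420.00 = R$1196.27
Total: R$4866.26 + R$1196.27 = R$6062.53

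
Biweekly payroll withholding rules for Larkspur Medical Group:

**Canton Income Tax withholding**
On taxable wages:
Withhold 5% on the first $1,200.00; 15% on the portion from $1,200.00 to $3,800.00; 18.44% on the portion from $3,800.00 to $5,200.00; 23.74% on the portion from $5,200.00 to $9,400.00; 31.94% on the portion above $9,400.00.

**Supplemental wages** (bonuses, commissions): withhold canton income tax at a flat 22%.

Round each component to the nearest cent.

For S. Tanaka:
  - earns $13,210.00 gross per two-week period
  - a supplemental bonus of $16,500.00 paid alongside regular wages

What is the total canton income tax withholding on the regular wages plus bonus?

$6,552.15

Canton Income Tax: taxable = $13,210.00
  $1,705.24 + 31.94% × ($13,210.00 − $9,400.00) = $1,705.24 + 31.94% × $3,810.00 = $2,922.15
Supplemental (22% flat on bonus): 22% × $16,500.00 = $3,630.00
Total canton income tax: $2,922.15 + $3,630.00 = $6,552.15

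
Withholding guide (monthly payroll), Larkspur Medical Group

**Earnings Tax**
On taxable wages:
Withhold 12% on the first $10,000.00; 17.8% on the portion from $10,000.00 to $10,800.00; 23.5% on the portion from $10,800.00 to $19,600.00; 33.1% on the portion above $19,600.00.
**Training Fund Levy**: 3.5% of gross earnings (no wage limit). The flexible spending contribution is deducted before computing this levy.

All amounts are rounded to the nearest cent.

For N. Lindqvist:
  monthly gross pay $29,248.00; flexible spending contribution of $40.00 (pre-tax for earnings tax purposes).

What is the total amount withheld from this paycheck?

$7,612.93

Earnings Tax: taxable = $29,248.00 − $40.00 = $29,208.00
  $3,410.40 + 33.1% × ($29,208.00 − $19,600.00) = $3,410.40 + 33.1% × $9,608.00 = $6,590.65
Training Fund Levy: 3.5% × $29,208.00 = $1,022.28
Total: $6,590.65 + $1,022.28 = $7,612.93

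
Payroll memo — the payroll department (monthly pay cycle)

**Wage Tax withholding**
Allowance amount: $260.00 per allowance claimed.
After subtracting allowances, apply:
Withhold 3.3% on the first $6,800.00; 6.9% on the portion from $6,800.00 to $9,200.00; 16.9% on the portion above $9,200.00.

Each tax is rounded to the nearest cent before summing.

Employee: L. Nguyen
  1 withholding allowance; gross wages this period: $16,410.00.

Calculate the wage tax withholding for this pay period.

Wage Tax: taxable = $16,410.00 − 1×$260.00 = $16,150.00
  $390.00 + 16.9% × ($16,150.00 − $9,200.00) = $390.00 + 16.9% × $6,950.00 = $1,564.55

$1,564.55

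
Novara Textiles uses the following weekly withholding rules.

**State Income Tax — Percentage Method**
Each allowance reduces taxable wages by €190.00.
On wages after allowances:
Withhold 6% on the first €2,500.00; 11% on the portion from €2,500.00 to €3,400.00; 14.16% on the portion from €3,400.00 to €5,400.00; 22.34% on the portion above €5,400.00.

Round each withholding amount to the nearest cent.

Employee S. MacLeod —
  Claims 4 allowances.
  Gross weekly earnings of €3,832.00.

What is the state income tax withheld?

State Income Tax: taxable = €3,832.00 − 4×€190.00 = €3,072.00
  €150.00 + 11% × (€3,072.00 − €2,500.00) = €150.00 + 11% × €572.00 = €212.92

€212.92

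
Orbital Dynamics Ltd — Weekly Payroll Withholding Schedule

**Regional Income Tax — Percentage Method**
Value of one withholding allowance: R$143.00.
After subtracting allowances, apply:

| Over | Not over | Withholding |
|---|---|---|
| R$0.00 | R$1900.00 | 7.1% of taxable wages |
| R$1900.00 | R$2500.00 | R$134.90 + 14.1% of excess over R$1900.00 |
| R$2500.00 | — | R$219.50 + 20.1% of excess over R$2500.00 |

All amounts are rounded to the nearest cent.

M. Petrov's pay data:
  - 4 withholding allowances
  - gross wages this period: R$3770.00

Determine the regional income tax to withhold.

R$359.80

Regional Income Tax: taxable = R$3770.00 − 4×R$143.00 = R$3198.00
  R$219.50 + 20.1% × (R$3198.00 − R$2500.00) = R$219.50 + 20.1% × R$698.00 = R$359.80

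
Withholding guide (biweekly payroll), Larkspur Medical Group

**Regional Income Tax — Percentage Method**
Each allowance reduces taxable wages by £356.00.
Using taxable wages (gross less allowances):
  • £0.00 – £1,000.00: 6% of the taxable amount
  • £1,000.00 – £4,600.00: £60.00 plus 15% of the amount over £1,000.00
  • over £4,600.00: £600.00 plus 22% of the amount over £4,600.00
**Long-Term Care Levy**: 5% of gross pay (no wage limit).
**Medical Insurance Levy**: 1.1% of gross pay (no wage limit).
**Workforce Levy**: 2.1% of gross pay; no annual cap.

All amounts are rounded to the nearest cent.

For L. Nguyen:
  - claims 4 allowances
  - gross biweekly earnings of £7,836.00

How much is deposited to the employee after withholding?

Regional Income Tax: taxable = £7,836.00 − 4×£356.00 = £6,412.00
  £600.00 + 22% × (£6,412.00 − £4,600.00) = £600.00 + 22% × £1,812.00 = £998.64
Long-Term Care Levy: 5% × £7,836.00 = £391.80
Medical Insurance Levy: 1.1% × £7,836.00 = £86.20
Workforce Levy: 2.1% × £7,836.00 = £164.56
Total withheld: £998.64 + £391.80 + £86.20 + £164.56 = £1,641.20
Net pay: £7,836.00 − £1,641.20 = £6,194.80

£6,194.80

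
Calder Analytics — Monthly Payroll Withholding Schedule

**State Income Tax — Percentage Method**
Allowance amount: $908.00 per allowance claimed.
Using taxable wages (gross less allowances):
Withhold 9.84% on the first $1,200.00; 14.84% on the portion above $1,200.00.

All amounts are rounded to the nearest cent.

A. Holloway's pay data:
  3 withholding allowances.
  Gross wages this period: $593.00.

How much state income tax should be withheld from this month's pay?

State Income Tax: taxable = $593.00 − 3×$908.00 = $-2,131.00
  Taxable ≤ 0 → $0.00

$0.00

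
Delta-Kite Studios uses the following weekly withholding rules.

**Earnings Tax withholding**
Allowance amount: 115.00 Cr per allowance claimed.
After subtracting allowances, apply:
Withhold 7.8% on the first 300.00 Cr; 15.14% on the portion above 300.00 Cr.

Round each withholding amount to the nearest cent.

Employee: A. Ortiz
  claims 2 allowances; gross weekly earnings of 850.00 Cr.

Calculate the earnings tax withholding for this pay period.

Earnings Tax: taxable = 850.00 Cr − 2×115.00 Cr = 620.00 Cr
  23.40 Cr + 15.14% × (620.00 Cr − 300.00 Cr) = 23.40 Cr + 15.14% × 320.00 Cr = 71.85 Cr

71.85 Cr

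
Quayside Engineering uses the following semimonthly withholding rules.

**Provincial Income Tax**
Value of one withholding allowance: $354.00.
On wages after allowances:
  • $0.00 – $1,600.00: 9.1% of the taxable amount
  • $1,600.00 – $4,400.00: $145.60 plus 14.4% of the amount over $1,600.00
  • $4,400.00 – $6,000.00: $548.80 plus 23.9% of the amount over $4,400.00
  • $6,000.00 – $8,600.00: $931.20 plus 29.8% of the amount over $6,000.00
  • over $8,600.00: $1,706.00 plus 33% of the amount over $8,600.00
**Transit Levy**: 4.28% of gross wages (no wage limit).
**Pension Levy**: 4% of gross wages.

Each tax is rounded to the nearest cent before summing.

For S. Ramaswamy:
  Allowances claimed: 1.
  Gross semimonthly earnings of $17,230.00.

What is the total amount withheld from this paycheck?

$5,863.72

Provincial Income Tax: taxable = $17,230.00 − 1×$354.00 = $16,876.00
  $1,706.00 + 33% × ($16,876.00 − $8,600.00) = $1,706.00 + 33% × $8,276.00 = $4,437.08
Transit Levy: 4.28% × $17,230.00 = $737.44
Pension Levy: 4% × $17,230.00 = $689.20
Total: $4,437.08 + $737.44 + $689.20 = $5,863.72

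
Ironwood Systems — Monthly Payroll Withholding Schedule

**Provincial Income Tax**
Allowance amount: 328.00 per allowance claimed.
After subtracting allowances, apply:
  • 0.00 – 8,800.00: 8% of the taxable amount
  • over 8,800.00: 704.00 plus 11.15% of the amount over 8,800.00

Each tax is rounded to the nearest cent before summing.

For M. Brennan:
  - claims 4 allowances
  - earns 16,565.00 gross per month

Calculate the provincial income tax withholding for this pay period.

1,423.51

Provincial Income Tax: taxable = 16,565.00 − 4×328.00 = 15,253.00
  704.00 + 11.15% × (15,253.00 − 8,800.00) = 704.00 + 11.15% × 6,453.00 = 1,423.51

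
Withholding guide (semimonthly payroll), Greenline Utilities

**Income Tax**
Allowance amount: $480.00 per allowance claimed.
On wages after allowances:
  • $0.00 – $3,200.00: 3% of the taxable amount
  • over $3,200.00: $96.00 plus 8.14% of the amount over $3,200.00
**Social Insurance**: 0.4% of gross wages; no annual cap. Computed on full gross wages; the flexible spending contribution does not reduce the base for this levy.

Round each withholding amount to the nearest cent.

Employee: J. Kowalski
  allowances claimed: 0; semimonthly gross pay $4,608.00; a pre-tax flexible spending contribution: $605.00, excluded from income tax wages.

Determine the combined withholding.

Income Tax: taxable = $4,608.00 − $605.00 = $4,003.00
  $96.00 + 8.14% × ($4,003.00 − $3,200.00) = $96.00 + 8.14% × $803.00 = $161.36
Social Insurance: 0.4% × $4,608.00 = $18.43
Total: $161.36 + $18.43 = $179.79

$179.79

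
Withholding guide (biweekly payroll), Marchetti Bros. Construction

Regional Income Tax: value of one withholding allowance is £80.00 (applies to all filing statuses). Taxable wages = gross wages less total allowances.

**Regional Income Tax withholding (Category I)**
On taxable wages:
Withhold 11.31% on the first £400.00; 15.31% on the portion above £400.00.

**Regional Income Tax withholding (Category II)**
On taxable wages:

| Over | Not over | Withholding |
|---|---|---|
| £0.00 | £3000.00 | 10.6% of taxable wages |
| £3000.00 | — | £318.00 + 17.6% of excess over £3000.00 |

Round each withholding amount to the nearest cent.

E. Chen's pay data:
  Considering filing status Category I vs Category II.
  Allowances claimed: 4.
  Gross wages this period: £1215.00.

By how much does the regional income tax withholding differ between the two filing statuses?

£26.15

Regional Income Tax (Category I): taxable = £1215.00 − 4×£80.00 = £895.00
  £45.24 + 15.31% × (£895.00 − £400.00) = £45.24 + 15.31% × £495.00 = £121.02
Regional Income Tax (Category II): taxable = £1215.00 − 4×£80.00 = £895.00
  10.6% × £895.00 = £94.87
Difference: |£121.02 − £94.87| = £26.15 (higher under Category I)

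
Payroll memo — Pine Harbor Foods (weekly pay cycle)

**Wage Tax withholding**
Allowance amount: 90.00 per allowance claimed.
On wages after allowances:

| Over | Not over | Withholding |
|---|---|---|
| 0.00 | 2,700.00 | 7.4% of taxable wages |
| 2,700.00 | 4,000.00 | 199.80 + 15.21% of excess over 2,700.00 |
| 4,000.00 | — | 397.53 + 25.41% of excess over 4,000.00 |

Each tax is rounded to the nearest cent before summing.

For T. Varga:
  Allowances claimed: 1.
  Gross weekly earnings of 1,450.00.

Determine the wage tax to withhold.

100.64

Wage Tax: taxable = 1,450.00 − 1×90.00 = 1,360.00
  7.4% × 1,360.00 = 100.64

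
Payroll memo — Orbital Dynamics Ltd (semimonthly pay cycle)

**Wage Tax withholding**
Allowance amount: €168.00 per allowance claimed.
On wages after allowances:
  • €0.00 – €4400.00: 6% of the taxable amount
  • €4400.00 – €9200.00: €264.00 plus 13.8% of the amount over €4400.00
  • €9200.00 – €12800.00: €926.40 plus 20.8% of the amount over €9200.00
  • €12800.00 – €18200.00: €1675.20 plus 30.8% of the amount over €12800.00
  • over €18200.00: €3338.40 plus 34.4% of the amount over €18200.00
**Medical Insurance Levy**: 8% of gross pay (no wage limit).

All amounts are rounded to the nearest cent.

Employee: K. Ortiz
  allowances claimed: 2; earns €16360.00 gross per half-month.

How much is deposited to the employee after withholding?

Wage Tax: taxable = €16360.00 − 2×€168.00 = €16024.00
  €1675.20 + 30.8% × (€16024.00 − €12800.00) = €1675.20 + 30.8% × €3224.00 = €2668.19
Medical Insurance Levy: 8% × €16360.00 = €1308.80
Total withheld: €2668.19 + €1308.80 = €3976.99
Net pay: €16360.00 − €3976.99 = €12383.01

€12383.01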